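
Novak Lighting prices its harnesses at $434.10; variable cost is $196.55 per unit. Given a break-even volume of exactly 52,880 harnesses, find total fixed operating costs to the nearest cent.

Unit CM = price − variable cost = $434.10 − $196.55 = $237.55.
Since BE = FC / CM, FC = 52,880 × $237.55 = $12,561,644.00.

$12,561,644.00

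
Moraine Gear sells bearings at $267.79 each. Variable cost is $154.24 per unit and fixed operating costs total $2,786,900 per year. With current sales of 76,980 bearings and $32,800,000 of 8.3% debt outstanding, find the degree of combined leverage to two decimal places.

At 76,980 units, contribution = 76,980 × $113.55 = $8,741,079.00.
EBIT = $8,741,079.00 − $2,786,900 = $5,954,179.00. Interest = $2,722,400.00, so EBIT − I = $3,231,779.00.
DCL = contribution ÷ (EBIT − I) = $8,741,079.00 ÷ $3,231,779.00 = 2.7047.

2.70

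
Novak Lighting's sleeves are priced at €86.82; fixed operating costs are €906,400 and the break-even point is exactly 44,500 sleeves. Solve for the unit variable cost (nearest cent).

€66.45

Contribution per unit must be FC / Q = €906,400 / 44,500 = €20.3685.
Hence VC = price − CM = €86.82 − €20.3685 = €66.45.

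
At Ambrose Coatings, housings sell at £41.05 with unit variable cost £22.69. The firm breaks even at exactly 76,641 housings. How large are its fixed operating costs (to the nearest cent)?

Each unit contributes £41.05 − £22.69 = £18.36.
Since BE = FC / CM, FC = 76,641 × £18.36 = £1,407,128.76.

£1,407,128.76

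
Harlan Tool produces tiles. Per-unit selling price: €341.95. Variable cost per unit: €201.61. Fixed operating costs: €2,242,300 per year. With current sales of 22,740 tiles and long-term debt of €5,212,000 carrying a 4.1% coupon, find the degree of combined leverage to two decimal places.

At 22,740 units, contribution = 22,740 × €140.34 = €3,191,331.60.
EBIT = €3,191,331.60 − €2,242,300 = €949,031.60. Interest = €213,692.00.
DOL = €3,191,331.60 ÷ €949,031.60 = 3.3627; DFL = €949,031.60 ÷ €735,339.60 = 1.2906.
DCL = DOL × DFL = 3.3627 × 1.2906 = 4.3399.

4.34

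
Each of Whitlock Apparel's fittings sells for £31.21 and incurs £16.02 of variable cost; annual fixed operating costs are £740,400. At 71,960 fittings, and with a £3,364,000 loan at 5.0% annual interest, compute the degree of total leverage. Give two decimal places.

Total contribution margin = 71,960 × £15.19 = £1,093,072.40.
EBIT = £1,093,072.40 − £740,400 = £352,672.40. Interest = £168,200.00.
DOL = £1,093,072.40 ÷ £352,672.40 = 3.0994; DFL = £352,672.40 ÷ £184,472.40 = 1.9118.
DCL = DOL × DFL = 3.0994 × 1.9118 = 5.9254.

5.93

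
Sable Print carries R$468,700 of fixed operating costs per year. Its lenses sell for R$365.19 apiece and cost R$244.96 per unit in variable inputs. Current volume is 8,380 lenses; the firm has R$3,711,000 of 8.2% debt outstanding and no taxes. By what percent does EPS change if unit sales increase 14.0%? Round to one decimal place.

Total contribution margin = 8,380 × R$120.23 = R$1,007,527.40.
Subtracting fixed costs: EBIT = R$1,007,527.40 − R$468,700 = R$538,827.40.
Interest = R$304,302.00, so EBIT − I = R$234,525.40.
DCL = total CM / (EBIT − I) = R$1,007,527.40 / R$234,525.40 = 4.2960.
EPS therefore changes by 4.2960 × (+14.0%) = +60.1%.

+60.1%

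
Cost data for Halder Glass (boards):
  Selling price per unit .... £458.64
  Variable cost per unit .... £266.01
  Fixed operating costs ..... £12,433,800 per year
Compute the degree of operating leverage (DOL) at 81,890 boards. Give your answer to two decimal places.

4.72

Total contribution margin = 81,890 × £192.63 = £15,774,470.70.
Subtracting fixed costs: EBIT = £15,774,470.70 − £12,433,800 = £3,340,670.70.
DOL = contribution ÷ EBIT = £15,774,470.70 ÷ £3,340,670.70 = 4.7219.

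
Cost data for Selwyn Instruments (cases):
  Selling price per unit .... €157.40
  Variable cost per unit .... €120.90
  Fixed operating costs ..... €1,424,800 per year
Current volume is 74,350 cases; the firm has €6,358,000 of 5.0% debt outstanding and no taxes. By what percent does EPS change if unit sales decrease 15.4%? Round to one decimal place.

-43.0%

Contribution at this volume is 74,350 × €36.50 = €2,713,775.00.
Subtracting fixed costs: EBIT = €2,713,775.00 − €1,424,800 = €1,288,975.00.
Interest = €317,900.00, so EBIT − I = €971,075.00.
Degree of combined leverage = contribution ÷ (EBIT − I) = €2,713,775.00 ÷ €971,075.00 = 2.7946.
EPS therefore changes by 2.7946 × (-15.4%) = -43.0%.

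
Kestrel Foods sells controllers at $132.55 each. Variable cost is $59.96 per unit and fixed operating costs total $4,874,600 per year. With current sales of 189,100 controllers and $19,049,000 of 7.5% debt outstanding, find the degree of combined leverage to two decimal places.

1.85

Contribution at this volume is 189,100 × $72.59 = $13,726,769.00.
Operating income = contribution − fixed costs = $13,726,769.00 − $4,874,600 = $8,852,169.00. Interest = $1,428,675.00.
DOL = $13,726,769.00 ÷ $8,852,169.00 = 1.5507; DFL = $8,852,169.00 ÷ $7,423,494.00 = 1.1925.
Combined leverage = 1.5507 × 1.1925 = 1.8492.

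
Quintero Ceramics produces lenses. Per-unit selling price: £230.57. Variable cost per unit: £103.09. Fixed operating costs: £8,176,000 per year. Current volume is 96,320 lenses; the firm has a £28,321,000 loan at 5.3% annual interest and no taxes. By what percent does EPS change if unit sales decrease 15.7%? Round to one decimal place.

Total contribution margin = 96,320 × £127.48 = £12,278,873.60.
Operating income = contribution − fixed costs = £12,278,873.60 − £8,176,000 = £4,102,873.60.
After interest of £1,501,013.00, pre-tax earnings = £2,601,860.60.
DCL = total CM / (EBIT − I) = £12,278,873.60 / £2,601,860.60 = 4.7193.
%ΔEPS = DCL × %ΔSales = 4.7193 × -15.7% = -74.1%.

-74.1%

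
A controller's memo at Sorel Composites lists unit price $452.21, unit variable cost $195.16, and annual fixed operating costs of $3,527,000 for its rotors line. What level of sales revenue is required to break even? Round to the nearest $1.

$6,204,803

Contribution margin per unit = $452.21 − $195.16 = $257.05, a CM ratio of $257.05 ÷ $452.21 = 0.5684.
Break-even sales = FC ÷ CM ratio = $3,527,000 × $452.21 / $257.05 = $6,204,803.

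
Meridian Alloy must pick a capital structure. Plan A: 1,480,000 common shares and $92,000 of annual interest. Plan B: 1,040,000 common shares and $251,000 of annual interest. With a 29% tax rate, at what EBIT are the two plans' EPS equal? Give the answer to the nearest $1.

At indifference, (EBIT − 92,000)(1 − t)/1,480,000 = (EBIT − 251,000)(1 − t)/1,040,000.
The (1 − t) factor cancels: (EBIT − 92,000) × 1,040,000 = (EBIT − 251,000) × 1,480,000.
EBIT × (1,480,000 − 1,040,000) = 251,000 × 1,480,000 − 92,000 × 1,040,000 = 275,800,000,000, so EBIT = 275,800,000,000 ÷ 440,000 = 626,818.18.

$626,818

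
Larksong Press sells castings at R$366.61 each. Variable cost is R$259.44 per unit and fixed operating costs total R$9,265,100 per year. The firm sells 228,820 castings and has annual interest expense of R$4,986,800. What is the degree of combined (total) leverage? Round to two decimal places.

2.39

Total contribution margin = 228,820 × R$107.17 = R$24,522,639.40.
Operating income = contribution − fixed costs = R$24,522,639.40 − R$9,265,100 = R$15,257,539.40. Interest = R$4,986,800.00, so EBIT − I = R$10,270,739.40.
Degree of total leverage = total CM / (EBIT − interest) = R$24,522,639.40 / R$10,270,739.40 = 2.3876.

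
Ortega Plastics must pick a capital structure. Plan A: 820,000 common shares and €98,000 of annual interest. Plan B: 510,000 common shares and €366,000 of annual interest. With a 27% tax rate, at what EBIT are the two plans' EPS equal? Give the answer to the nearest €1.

€806,903

At indifference, (EBIT − 98,000)(1 − t)/820,000 = (EBIT − 366,000)(1 − t)/510,000.
The (1 − t) factor cancels: (EBIT − 98,000) × 510,000 = (EBIT − 366,000) × 820,000.
EBIT × (820,000 − 510,000) = 366,000 × 820,000 − 98,000 × 510,000 = 250,140,000,000, so EBIT = 250,140,000,000 ÷ 310,000 = 806,903.23.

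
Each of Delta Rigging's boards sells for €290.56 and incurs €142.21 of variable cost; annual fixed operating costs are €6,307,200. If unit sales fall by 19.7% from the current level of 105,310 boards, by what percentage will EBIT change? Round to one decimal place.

-33.0%

At 105,310 units, contribution = 105,310 × €148.35 = €15,622,738.50.
Subtracting fixed costs: EBIT = €15,622,738.50 − €6,307,200 = €9,315,538.50.
Degree of operating leverage = €15,622,738.50 / €9,315,538.50 = 1.6771.
%ΔEBIT = DOL × %ΔSales = 1.6771 × -19.7% = -33.0%.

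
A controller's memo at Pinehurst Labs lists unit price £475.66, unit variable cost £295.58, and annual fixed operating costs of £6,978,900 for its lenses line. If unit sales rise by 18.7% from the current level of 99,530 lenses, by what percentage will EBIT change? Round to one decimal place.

+30.6%

At 99,530 units, contribution = 99,530 × £180.08 = £17,923,362.40.
Subtracting fixed costs: EBIT = £17,923,362.40 − £6,978,900 = £10,944,462.40.
DOL = contribution ÷ EBIT = £17,923,362.40 ÷ £10,944,462.40 = 1.6377.
Operating income changes by 1.6377 × +18.7% = +30.6%.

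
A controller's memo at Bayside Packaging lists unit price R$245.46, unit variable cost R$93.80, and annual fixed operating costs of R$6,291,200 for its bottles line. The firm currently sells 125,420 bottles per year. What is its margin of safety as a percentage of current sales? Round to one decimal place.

66.9%

Each unit contributes R$245.46 − R$93.80 = R$151.66. Break-even units = R$6,291,200 ÷ R$151.66 = 41,482.26; break-even revenue = 41,482.26 × R$245.46 = R$10,182,236.27.
Actual sales revenue = 125,420 × R$245.46 = R$30,785,593.20.
Margin of safety = (R$30,785,593.20 − R$10,182,236.27) ÷ R$30,785,593.20 = 66.9%.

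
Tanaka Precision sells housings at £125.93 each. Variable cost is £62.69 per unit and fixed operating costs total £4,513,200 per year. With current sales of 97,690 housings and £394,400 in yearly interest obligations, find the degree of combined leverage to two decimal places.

4.86

Total contribution margin = 97,690 × £63.24 = £6,177,915.60.
Operating income = contribution − fixed costs = £6,177,915.60 − £4,513,200 = £1,664,715.60. Interest = £394,400.00.
DOL = £6,177,915.60 ÷ £1,664,715.60 = 3.7111; DFL = £1,664,715.60 ÷ £1,270,315.60 = 1.3105.
Combined leverage = 3.7111 × 1.3105 = 4.8634.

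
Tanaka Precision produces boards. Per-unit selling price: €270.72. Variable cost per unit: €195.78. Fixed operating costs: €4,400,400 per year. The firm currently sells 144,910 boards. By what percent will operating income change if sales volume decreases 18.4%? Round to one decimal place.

-30.9%

Total contribution margin = 144,910 × €74.94 = €10,859,555.40.
Operating income = contribution − fixed costs = €10,859,555.40 − €4,400,400 = €6,459,155.40.
Degree of operating leverage = €10,859,555.40 / €6,459,155.40 = 1.6813.
%ΔEBIT = DOL × %ΔSales = 1.6813 × -18.4% = -30.9%.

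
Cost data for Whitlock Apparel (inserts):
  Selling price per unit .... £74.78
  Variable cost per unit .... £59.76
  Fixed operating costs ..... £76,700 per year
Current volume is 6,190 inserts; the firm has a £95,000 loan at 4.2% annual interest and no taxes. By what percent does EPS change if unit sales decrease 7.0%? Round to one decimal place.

Contribution at this volume is 6,190 × £15.02 = £92,973.80.
EBIT = £92,973.80 − £76,700 = £16,273.80.
Interest = £3,990.00, so EBIT − I = £12,283.80.
DCL = total CM / (EBIT − I) = £92,973.80 / £12,283.80 = 7.5688.
%ΔEPS = DCL × %ΔSales = 7.5688 × -7.0% = -53.0%.

-53.0%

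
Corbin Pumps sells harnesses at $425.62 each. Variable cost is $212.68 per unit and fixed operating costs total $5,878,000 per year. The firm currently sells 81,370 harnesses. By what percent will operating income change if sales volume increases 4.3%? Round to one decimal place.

+6.5%

Contribution at this volume is 81,370 × $212.94 = $17,326,927.80.
EBIT = $17,326,927.80 − $5,878,000 = $11,448,927.80.
DOL = contribution ÷ EBIT = $17,326,927.80 ÷ $11,448,927.80 = 1.5134.
Operating income changes by 1.5134 × +4.3% = +6.5%.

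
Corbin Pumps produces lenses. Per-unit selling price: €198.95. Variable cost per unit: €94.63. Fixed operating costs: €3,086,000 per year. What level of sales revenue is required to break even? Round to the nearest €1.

CM per unit = €198.95 − €94.63 = €104.32; CM ratio = €104.32 / €198.95 = 0.5244.
Break-even sales = FC ÷ CM ratio = €3,086,000 × €198.95 / €104.32 = €5,885,350.

€5,885,350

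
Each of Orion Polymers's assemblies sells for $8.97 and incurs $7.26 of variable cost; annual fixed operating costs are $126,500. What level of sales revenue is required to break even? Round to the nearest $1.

$663,570

Contribution margin per unit = $8.97 − $7.26 = $1.71, a CM ratio of $1.71 ÷ $8.97 = 0.1906.
Break-even sales = FC ÷ CM ratio = $126,500 × $8.97 / $1.71 = $663,570.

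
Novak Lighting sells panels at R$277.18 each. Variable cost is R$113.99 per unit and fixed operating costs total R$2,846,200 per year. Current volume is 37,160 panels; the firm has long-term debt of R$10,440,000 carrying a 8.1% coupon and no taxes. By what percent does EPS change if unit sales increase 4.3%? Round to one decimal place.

+11.0%

Contribution at this volume is 37,160 × R$163.19 = R$6,064,140.40.
Operating income = contribution − fixed costs = R$6,064,140.40 − R$2,846,200 = R$3,217,940.40.
Interest = R$845,640.00, so EBIT − I = R$2,372,300.40.
Degree of combined leverage = contribution ÷ (EBIT − I) = R$6,064,140.40 ÷ R$2,372,300.40 = 2.5562.
EPS therefore changes by 2.5562 × (+4.3%) = +11.0%.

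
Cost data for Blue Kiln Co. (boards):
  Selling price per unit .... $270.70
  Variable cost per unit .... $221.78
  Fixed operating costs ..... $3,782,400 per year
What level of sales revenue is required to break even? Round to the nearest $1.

$20,930,002

CM per unit = $270.70 − $221.78 = $48.92; CM ratio = $48.92 / $270.70 = 0.1807.
Break-even sales = FC ÷ CM ratio = $3,782,400 × $270.70 / $48.92 = $20,930,002.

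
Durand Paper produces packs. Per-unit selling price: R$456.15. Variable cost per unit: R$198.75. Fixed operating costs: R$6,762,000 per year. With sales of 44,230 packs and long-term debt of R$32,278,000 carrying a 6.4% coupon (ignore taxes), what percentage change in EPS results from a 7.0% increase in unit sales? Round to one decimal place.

Contribution at this volume is 44,230 × R$257.40 = R$11,384,802.00.
EBIT = R$11,384,802.00 − R$6,762,000 = R$4,622,802.00.
Interest = R$2,065,792.00, so EBIT − I = R$2,557,010.00.
Degree of combined leverage = contribution ÷ (EBIT − I) = R$11,384,802.00 ÷ R$2,557,010.00 = 4.4524.
%ΔEPS = DCL × %ΔSales = 4.4524 × +7.0% = +31.2%.

+31.2%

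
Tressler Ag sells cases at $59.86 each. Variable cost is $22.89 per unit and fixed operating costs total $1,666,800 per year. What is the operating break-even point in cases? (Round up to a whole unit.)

45,086 cases

Unit CM = price − variable cost = $59.86 − $22.89 = $36.97.
Break-even volume = fixed costs ÷ CM per unit = $1,666,800 ÷ $36.97 = 45,085.20, so 45,086 cases.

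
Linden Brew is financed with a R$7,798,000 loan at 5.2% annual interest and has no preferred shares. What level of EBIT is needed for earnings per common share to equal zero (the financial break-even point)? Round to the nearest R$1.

Annual interest = 5.2% × R$7,798,000 = R$405,496.00.
Without preferred stock the financial break-even is simply EBIT = interest = R$405,496.00.

R$405,496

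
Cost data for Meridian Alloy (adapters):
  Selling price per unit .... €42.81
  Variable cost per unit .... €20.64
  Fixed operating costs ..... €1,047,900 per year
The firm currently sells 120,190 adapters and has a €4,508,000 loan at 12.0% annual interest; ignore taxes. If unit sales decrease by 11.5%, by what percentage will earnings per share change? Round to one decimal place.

At 120,190 units, contribution = 120,190 × €22.17 = €2,664,612.30.
Operating income = contribution − fixed costs = €2,664,612.30 − €1,047,900 = €1,616,712.30.
Interest = €540,960.00, so EBIT − I = €1,075,752.30.
DCL = total CM / (EBIT − I) = €2,664,612.30 / €1,075,752.30 = 2.4770.
%ΔEPS = DCL × %ΔSales = 2.4770 × -11.5% = -28.5%.

-28.5%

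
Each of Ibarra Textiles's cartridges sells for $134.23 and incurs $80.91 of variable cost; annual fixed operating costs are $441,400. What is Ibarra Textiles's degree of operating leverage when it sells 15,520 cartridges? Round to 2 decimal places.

Total contribution margin = 15,520 × $53.32 = $827,526.40.
Operating income = contribution − fixed costs = $827,526.40 − $441,400 = $386,126.40.
DOL = contribution ÷ EBIT = $827,526.40 ÷ $386,126.40 = 2.1431.

2.14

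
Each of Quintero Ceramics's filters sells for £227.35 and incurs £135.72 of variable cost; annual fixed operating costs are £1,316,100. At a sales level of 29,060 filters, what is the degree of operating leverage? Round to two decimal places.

1.98

Total contribution margin = 29,060 × £91.63 = £2,662,767.80.
EBIT = £2,662,767.80 − £1,316,100 = £1,346,667.80.
Degree of operating leverage = £2,662,767.80 / £1,346,667.80 = 1.9773.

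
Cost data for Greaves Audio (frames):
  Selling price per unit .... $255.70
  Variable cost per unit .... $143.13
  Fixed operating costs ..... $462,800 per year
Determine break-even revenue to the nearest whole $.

$1,051,239

Contribution margin per unit = $255.70 − $143.13 = $112.57, a CM ratio of $112.57 ÷ $255.70 = 0.4402.
Break-even revenue = fixed costs × price ÷ CM = $462,800 × $255.70 ÷ $112.57 = $1,051,239.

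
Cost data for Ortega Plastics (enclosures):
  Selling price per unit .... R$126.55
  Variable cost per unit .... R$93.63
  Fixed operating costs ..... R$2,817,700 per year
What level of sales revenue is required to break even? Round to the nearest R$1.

R$10,831,711

CM per unit = R$126.55 − R$93.63 = R$32.92; CM ratio = R$32.92 / R$126.55 = 0.2601.
Break-even sales = FC ÷ CM ratio = R$2,817,700 × R$126.55 / R$32.92 = R$10,831,711.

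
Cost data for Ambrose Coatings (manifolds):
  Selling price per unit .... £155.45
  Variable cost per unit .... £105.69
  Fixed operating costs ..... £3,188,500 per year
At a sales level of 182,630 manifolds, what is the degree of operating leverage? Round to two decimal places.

1.54

Total contribution margin = 182,630 × £49.76 = £9,087,668.80.
EBIT = £9,087,668.80 − £3,188,500 = £5,899,168.80.
DOL = contribution ÷ EBIT = £9,087,668.80 ÷ £5,899,168.80 = 1.5405.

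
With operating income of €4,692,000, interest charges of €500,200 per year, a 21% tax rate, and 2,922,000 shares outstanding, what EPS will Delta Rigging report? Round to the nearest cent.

€1.13

Interest = €500,200.00, so EBT = €4,692,000 − €500,200.00 = €4,191,800.00.
Net income = €4,191,800.00 × (1 − 0.21) = €3,311,522.00.
EPS = €3,311,522.00 ÷ 2,922,000 = €1.13.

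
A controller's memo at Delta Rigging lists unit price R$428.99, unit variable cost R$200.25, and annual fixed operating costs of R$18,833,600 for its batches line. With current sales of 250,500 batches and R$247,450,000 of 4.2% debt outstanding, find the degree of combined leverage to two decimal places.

Total contribution margin = 250,500 × R$228.74 = R$57,299,370.00.
Subtracting fixed costs: EBIT = R$57,299,370.00 − R$18,833,600 = R$38,465,770.00. Interest = R$10,392,900.00.
DOL = R$57,299,370.00 ÷ R$38,465,770.00 = 1.4896; DFL = R$38,465,770.00 ÷ R$28,072,870.00 = 1.3702.
DCL = DOL × DFL = 1.4896 × 1.3702 = 2.0410.

2.04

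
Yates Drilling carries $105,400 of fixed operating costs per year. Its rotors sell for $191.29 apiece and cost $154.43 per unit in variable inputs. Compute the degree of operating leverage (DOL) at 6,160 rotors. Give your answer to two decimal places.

1.87

Total contribution margin = 6,160 × $36.86 = $227,057.60.
EBIT = $227,057.60 − $105,400 = $121,657.60.
DOL = contribution ÷ EBIT = $227,057.60 ÷ $121,657.60 = 1.8664.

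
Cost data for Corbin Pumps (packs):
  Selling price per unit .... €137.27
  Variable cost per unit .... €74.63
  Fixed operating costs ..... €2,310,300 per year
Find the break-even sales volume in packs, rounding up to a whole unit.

36,883 packs

Unit CM = price − variable cost = €137.27 − €74.63 = €62.64.
Break-even volume = fixed costs ÷ CM per unit = €2,310,300 ÷ €62.64 = 36,882.18, so 36,883 packs.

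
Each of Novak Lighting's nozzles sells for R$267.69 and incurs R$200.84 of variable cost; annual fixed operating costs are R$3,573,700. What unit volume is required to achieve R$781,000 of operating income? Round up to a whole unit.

Each unit contributes R$267.69 − R$200.84 = R$66.85.
Need Q such that Q × R$66.85 − R$3,573,700 = R$781,000, i.e. Q = R$4,354,700 / R$66.85 = 65,141.36 → 65,142.

65,142 nozzles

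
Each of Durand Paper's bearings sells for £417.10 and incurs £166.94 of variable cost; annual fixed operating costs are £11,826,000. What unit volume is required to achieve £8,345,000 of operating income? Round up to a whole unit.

Each unit contributes £417.10 − £166.94 = £250.16.
Need Q such that Q × £250.16 − £11,826,000 = £8,345,000, i.e. Q = £20,171,000 / £250.16 = 80,632.40 → 80,633.

80,633 bearings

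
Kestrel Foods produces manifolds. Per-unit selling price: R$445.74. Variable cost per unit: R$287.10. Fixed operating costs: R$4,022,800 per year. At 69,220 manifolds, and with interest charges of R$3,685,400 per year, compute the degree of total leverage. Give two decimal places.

At 69,220 units, contribution = 69,220 × R$158.64 = R$10,981,060.80.
Operating income = contribution − fixed costs = R$10,981,060.80 − R$4,022,800 = R$6,958,260.80. Interest = R$3,685,400.00, so EBIT − I = R$3,272,860.80.
DCL = contribution ÷ (EBIT − I) = R$10,981,060.80 ÷ R$3,272,860.80 = 3.3552.

3.36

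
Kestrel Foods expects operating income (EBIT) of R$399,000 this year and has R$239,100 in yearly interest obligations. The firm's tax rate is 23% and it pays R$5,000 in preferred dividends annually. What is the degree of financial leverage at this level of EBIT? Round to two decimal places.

Interest = R$239,100.00.
Pre-tax preferred-dividend burden = R$5,000 ÷ (1 − 0.23) = R$6,493.51.
DFL = EBIT ÷ [EBIT − I − D_p/(1−t)] = R$399,000 ÷ [R$399,000 − R$239,100.00 − R$6,493.51] = R$399,000 ÷ R$153,406.49 = 2.6009.

2.60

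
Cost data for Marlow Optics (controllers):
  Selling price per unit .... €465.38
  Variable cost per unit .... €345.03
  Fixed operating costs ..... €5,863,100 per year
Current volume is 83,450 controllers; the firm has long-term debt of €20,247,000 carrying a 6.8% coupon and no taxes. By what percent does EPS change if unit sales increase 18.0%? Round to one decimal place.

At 83,450 units, contribution = 83,450 × €120.35 = €10,043,207.50.
Subtracting fixed costs: EBIT = €10,043,207.50 − €5,863,100 = €4,180,107.50.
After interest of €1,376,796.00, pre-tax earnings = €2,803,311.50.
Degree of combined leverage = contribution ÷ (EBIT − I) = €10,043,207.50 ÷ €2,803,311.50 = 3.5826.
EPS therefore changes by 3.5826 × (+18.0%) = +64.5%.

+64.5%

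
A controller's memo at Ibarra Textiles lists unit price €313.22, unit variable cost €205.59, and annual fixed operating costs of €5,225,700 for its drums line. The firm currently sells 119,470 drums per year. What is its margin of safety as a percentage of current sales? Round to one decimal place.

Each unit contributes €313.22 − €205.59 = €107.63. Break-even units = €5,225,700 ÷ €107.63 = 48,552.45; break-even revenue = 48,552.45 × €313.22 = €15,207,597.83.
Actual sales revenue = 119,470 × €313.22 = €37,420,393.40.
Margin of safety = (€37,420,393.40 − €15,207,597.83) ÷ €37,420,393.40 = 59.4%.

59.4%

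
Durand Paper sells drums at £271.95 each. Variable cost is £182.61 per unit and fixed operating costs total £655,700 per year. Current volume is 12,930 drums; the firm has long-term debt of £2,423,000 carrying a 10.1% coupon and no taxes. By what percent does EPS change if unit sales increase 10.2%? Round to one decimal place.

Contribution at this volume is 12,930 × £89.34 = £1,155,166.20.
EBIT = £1,155,166.20 − £655,700 = £499,466.20.
After interest of £244,723.00, pre-tax earnings = £254,743.20.
Degree of combined leverage = contribution ÷ (EBIT − I) = £1,155,166.20 ÷ £254,743.20 = 4.5346.
%ΔEPS = DCL × %ΔSales = 4.5346 × +10.2% = +46.3%.

+46.3%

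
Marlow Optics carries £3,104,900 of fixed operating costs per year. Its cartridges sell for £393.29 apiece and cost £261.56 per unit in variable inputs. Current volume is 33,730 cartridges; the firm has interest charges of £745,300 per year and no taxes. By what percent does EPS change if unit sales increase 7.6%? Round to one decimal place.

+56.9%

Contribution at this volume is 33,730 × £131.73 = £4,443,252.90.
Subtracting fixed costs: EBIT = £4,443,252.90 − £3,104,900 = £1,338,352.90.
After interest of £745,300.00, pre-tax earnings = £593,052.90.
Degree of combined leverage = contribution ÷ (EBIT − I) = £4,443,252.90 ÷ £593,052.90 = 7.4922.
%ΔEPS = DCL × %ΔSales = 7.4922 × +7.6% = +56.9%.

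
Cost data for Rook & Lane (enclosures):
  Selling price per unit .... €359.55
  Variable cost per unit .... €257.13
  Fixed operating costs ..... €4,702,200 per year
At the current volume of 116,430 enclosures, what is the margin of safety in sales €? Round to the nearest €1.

€25,355,123

Contribution margin per unit = €359.55 − €257.13 = €102.42. Break-even units = €4,702,200 ÷ €102.42 = 45,910.95; break-even revenue = 45,910.95 × €359.55 = €16,507,283.83.
Actual sales revenue = 116,430 × €359.55 = €41,862,406.50.
Margin of safety = €41,862,406.50 − €16,507,283.83 = €25,355,123.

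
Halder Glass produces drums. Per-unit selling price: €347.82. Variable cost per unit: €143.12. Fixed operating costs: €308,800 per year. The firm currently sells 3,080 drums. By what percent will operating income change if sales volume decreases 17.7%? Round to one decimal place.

-34.7%

At 3,080 units, contribution = 3,080 × €204.70 = €630,476.00.
EBIT = €630,476.00 − €308,800 = €321,676.00.
DOL = contribution ÷ EBIT = €630,476.00 ÷ €321,676.00 = 1.9600.
Operating income changes by 1.9600 × -17.7% = -34.7%.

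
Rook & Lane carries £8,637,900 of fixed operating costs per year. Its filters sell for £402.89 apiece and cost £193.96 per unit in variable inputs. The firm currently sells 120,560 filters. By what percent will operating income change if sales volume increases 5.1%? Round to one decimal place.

+7.8%

Contribution at this volume is 120,560 × £208.93 = £25,188,600.80.
Subtracting fixed costs: EBIT = £25,188,600.80 − £8,637,900 = £16,550,700.80.
So DOL = total CM / EBIT = £25,188,600.80 / £16,550,700.80 = 1.5219.
Operating income changes by 1.5219 × +5.1% = +7.8%.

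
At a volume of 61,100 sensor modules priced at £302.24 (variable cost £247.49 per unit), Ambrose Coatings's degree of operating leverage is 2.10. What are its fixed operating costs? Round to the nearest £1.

Contribution at this volume is 61,100 × £54.75 = £3,345,225.00.
Since DOL = CM ÷ EBIT, EBIT = £3,345,225.00 ÷ 2.10 = £1,592,964.29.
Fixed costs = CM − EBIT = £3,345,225.00 − £1,592,964.29 = £1,752,261.

£1,752,261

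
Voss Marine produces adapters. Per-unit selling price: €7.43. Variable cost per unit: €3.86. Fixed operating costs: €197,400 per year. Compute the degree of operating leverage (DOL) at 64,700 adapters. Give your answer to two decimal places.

6.88

Contribution at this volume is 64,700 × €3.57 = €230,979.00.
Operating income = contribution − fixed costs = €230,979.00 − €197,400 = €33,579.00.
Degree of operating leverage = €230,979.00 / €33,579.00 = 6.8787.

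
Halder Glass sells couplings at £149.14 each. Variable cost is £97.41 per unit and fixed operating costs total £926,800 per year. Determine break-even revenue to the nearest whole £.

CM per unit = £149.14 − £97.41 = £51.73; CM ratio = £51.73 / £149.14 = 0.3469.
Break-even revenue = fixed costs × price ÷ CM = £926,800 × £149.14 ÷ £51.73 = £2,672,008.

£2,672,008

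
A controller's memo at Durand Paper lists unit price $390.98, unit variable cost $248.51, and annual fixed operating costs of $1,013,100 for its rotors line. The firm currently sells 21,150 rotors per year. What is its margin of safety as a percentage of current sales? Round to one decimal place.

66.4%

Unit CM = price − variable cost = $390.98 − $248.51 = $142.47. Break-even units = $1,013,100 ÷ $142.47 = 7,110.97; break-even revenue = 7,110.97 × $390.98 = $2,780,247.34.
Current sales = 21,150 × $390.98 = $8,269,227.00.
Margin of safety = ($8,269,227.00 − $2,780,247.34) ÷ $8,269,227.00 = 66.4%.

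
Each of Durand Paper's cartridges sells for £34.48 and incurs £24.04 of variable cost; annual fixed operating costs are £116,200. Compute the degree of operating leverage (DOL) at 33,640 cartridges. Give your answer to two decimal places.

At 33,640 units, contribution = 33,640 × £10.44 = £351,201.60.
Operating income = contribution − fixed costs = £351,201.60 − £116,200 = £235,001.60.
Degree of operating leverage = £351,201.60 / £235,001.60 = 1.4945.

1.49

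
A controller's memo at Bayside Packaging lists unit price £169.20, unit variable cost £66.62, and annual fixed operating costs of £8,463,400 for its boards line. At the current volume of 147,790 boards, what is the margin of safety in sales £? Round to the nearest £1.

Unit CM = price − variable cost = £169.20 − £66.62 = £102.58. Break-even units = £8,463,400 ÷ £102.58 = 82,505.36; break-even revenue = 82,505.36 × £169.20 = £13,959,907.19.
Current sales = 147,790 × £169.20 = £25,006,068.00.
Margin of safety = £25,006,068.00 − £13,959,907.19 = £11,046,161.

£11,046,161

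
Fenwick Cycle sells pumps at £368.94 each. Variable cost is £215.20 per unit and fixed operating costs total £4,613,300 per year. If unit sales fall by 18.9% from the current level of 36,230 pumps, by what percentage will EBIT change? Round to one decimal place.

-110.0%

Total contribution margin = 36,230 × £153.74 = £5,570,000.20.
Operating income = contribution − fixed costs = £5,570,000.20 − £4,613,300 = £956,700.20.
DOL = contribution ÷ EBIT = £5,570,000.20 ÷ £956,700.20 = 5.8221.
So EBIT moves 5.8221 × (-18.9%) = -110.0%.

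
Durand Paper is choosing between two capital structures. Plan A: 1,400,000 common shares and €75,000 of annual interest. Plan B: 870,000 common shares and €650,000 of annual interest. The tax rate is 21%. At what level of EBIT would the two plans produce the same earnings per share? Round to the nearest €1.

€1,593,868

At indifference, (EBIT − 75,000)(1 − t)/1,400,000 = (EBIT − 650,000)(1 − t)/870,000.
Cancelling (1 − t) and cross-multiplying: 870,000·(EBIT − 75,000) = 1,400,000·(EBIT − 650,000).
Solving, EBIT = (650,000·1,400,000 − 75,000·870,000) / (1,400,000 − 870,000) = 844,750,000,000 / 530,000 = 1,593,867.92.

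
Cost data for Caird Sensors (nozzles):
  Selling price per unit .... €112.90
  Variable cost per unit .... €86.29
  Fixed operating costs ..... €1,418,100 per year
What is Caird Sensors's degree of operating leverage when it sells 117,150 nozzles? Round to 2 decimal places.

1.83

Contribution at this volume is 117,150 × €26.61 = €3,117,361.50.
EBIT = €3,117,361.50 − €1,418,100 = €1,699,261.50.
So DOL = total CM / EBIT = €3,117,361.50 / €1,699,261.50 = 1.8345.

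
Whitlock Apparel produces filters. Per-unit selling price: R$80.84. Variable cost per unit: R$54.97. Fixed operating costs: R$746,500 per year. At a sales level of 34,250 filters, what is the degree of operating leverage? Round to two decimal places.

6.35

At 34,250 units, contribution = 34,250 × R$25.87 = R$886,047.50.
Operating income = contribution − fixed costs = R$886,047.50 − R$746,500 = R$139,547.50.
DOL = contribution ÷ EBIT = R$886,047.50 ÷ R$139,547.50 = 6.3494.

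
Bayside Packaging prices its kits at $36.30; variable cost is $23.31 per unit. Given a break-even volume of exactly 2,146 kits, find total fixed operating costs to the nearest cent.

Each unit contributes $36.30 − $23.31 = $12.99.
Fixed costs = break-even units × CM = 2,146 × $12.99 = $27,876.54.

$27,876.54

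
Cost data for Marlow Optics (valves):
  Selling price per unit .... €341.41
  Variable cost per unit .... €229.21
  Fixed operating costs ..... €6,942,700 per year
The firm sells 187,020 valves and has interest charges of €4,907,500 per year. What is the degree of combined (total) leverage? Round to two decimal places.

Total contribution margin = 187,020 × €112.20 = €20,983,644.00.
Operating income = contribution − fixed costs = €20,983,644.00 − €6,942,700 = €14,040,944.00. Interest = €4,907,500.00, so EBIT − I = €9,133,444.00.
DCL = contribution ÷ (EBIT − I) = €20,983,644.00 ÷ €9,133,444.00 = 2.2975.

2.30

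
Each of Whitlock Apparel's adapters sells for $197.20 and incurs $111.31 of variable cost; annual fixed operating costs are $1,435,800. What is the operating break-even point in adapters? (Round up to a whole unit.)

16,717 adapters

Contribution margin per unit = $197.20 − $111.31 = $85.89.
Break-even volume = fixed costs ÷ CM per unit = $1,435,800 ÷ $85.89 = 16,716.73, so 16,717 adapters.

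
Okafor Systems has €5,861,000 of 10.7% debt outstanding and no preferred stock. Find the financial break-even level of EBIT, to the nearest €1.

Annual interest = 10.7% × €5,861,000 = €627,127.00.
With no preferred dividends, EPS = 0 when EBIT exactly covers interest, so the financial break-even EBIT is €627,127.00.

€627,127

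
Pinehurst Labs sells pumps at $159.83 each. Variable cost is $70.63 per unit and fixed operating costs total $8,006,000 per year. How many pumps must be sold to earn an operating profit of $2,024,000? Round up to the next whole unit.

Each unit contributes $159.83 − $70.63 = $89.20.
Required volume = (fixed costs + target profit) ÷ CM = ($8,006,000 + $2,024,000) ÷ $89.20 = 112,443.95, so 112,444 pumps.

112,444 pumps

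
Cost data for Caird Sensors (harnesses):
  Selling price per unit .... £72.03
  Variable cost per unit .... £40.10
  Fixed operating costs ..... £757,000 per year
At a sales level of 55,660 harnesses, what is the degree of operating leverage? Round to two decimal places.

At 55,660 units, contribution = 55,660 × £31.93 = £1,777,223.80.
Operating income = contribution − fixed costs = £1,777,223.80 − £757,000 = £1,020,223.80.
Degree of operating leverage = £1,777,223.80 / £1,020,223.80 = 1.7420.

1.74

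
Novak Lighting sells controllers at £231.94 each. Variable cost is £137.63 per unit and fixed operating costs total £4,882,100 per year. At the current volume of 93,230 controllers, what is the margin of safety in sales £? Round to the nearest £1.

Unit CM = price − variable cost = £231.94 − £137.63 = £94.31. Break-even units = £4,882,100 ÷ £94.31 = 51,766.51; break-even revenue = 51,766.51 × £231.94 = £12,006,725.42.
Current sales = 93,230 × £231.94 = £21,623,766.20.
Margin of safety = £21,623,766.20 − £12,006,725.42 = £9,617,041.

£9,617,041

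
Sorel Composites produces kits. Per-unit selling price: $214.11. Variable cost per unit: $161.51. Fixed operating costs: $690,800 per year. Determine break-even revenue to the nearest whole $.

Contribution margin per unit = $214.11 − $161.51 = $52.60, a CM ratio of $52.60 ÷ $214.11 = 0.2457.
Break-even sales = FC ÷ CM ratio = $690,800 × $214.11 / $52.60 = $2,811,924.

$2,811,924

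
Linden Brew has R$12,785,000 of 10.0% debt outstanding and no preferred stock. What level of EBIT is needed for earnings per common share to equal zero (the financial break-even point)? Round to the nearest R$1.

R$1,278,500

Annual interest = 10.0% × R$12,785,000 = R$1,278,500.00.
With no preferred dividends, EPS = 0 when EBIT exactly covers interest, so the financial break-even EBIT is R$1,278,500.00.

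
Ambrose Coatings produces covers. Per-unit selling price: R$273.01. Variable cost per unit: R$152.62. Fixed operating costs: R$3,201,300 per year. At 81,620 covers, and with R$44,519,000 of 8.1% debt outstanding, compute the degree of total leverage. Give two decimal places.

3.25

Contribution at this volume is 81,620 × R$120.39 = R$9,826,231.80.
EBIT = R$9,826,231.80 − R$3,201,300 = R$6,624,931.80. Interest = R$3,606,039.00, so EBIT − I = R$3,018,892.80.
DCL = contribution ÷ (EBIT − I) = R$9,826,231.80 ÷ R$3,018,892.80 = 3.2549.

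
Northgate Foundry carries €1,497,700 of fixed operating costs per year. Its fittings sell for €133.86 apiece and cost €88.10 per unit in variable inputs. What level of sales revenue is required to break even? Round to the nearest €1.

€4,381,165

Contribution margin per unit = €133.86 − €88.10 = €45.76, a CM ratio of €45.76 ÷ €133.86 = 0.3418.
Break-even sales = FC ÷ CM ratio = €1,497,700 × €133.86 / €45.76 = €4,381,165.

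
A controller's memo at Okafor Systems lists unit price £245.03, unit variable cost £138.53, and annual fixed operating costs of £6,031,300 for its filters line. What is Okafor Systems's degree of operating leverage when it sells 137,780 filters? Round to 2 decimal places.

1.70

Total contribution margin = 137,780 × £106.50 = £14,673,570.00.
EBIT = £14,673,570.00 − £6,031,300 = £8,642,270.00.
Degree of operating leverage = £14,673,570.00 / £8,642,270.00 = 1.6979.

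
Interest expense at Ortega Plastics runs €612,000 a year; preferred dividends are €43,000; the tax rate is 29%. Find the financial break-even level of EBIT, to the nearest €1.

€672,563

Grossing the preferred dividend up to pre-tax terms: €43,000 / (1 − 0.29) = €60,563.38.
EPS = 0 when EBIT covers interest plus the pre-tax preferred burden: €612,000 + €60,563.38 = €672,563.38.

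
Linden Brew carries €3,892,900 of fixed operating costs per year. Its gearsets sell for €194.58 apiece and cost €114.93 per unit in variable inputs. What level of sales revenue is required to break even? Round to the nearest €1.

€9,510,113

CM per unit = €194.58 − €114.93 = €79.65; CM ratio = €79.65 / €194.58 = 0.4093.
Break-even revenue = fixed costs × price ÷ CM = €3,892,900 × €194.58 ÷ €79.65 = €9,510,113.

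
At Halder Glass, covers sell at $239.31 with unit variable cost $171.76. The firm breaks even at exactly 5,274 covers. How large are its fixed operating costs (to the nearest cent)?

Each unit contributes $239.31 − $171.76 = $67.55.
Fixed costs = break-even units × CM = 5,274 × $67.55 = $356,258.70.

$356,258.70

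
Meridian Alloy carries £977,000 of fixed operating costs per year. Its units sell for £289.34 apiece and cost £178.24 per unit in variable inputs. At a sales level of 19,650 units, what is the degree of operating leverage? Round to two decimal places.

1.81

Contribution at this volume is 19,650 × £111.10 = £2,183,115.00.
EBIT = £2,183,115.00 − £977,000 = £1,206,115.00.
So DOL = total CM / EBIT = £2,183,115.00 / £1,206,115.00 = 1.8100.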